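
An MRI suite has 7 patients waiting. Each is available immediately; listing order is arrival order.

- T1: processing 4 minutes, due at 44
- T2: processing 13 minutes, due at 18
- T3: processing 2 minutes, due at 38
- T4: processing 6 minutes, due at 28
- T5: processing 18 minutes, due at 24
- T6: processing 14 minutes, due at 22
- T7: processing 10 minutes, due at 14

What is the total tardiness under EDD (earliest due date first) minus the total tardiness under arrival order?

EDD (increasing due date): T7 T2 T6 T5 T4 T3 T1.
T7: 0→10, due 14, tardiness 0
T2: 10→23, due 18, tardiness 5
T6: 23→37, due 22, tardiness 15
T5: 37→55, due 24, tardiness 31
T4: 55→61, due 28, tardiness 33
T3: 61→63, due 38, tardiness 25
T1: 63→67, due 44, tardiness 23
Sum = 0+5+15+31+33+25+23 = 132.
FIFO (arrival order): T1 T2 T3 T4 T5 T6 T7.
T1: 0→4, due 44, tardiness 0
T2: 4→17, due 18, tardiness 0
T3: 17→19, due 38, tardiness 0
T4: 19→25, due 28, tardiness 0
T5: 25→43, due 24, tardiness 19
T6: 43→57, due 22, tardiness 35
T7: 57→67, due 14, tardiness 53
Sum = 0+0+0+0+19+35+53 = 107.
Difference = 132 − 107 = 25.

25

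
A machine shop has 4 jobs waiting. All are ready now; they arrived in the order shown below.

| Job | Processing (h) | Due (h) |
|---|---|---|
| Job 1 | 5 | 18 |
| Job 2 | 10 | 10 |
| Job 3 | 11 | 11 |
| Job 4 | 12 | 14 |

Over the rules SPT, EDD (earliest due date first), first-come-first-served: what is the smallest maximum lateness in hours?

20

SPT (increasing processing time): Job 1 Job 2 Job 3 Job 4.
Job 1: 0→5, due 18, lateness -13
Job 2: 5→15, due 10, lateness 5
Job 3: 15→26, due 11, lateness 15
Job 4: 26→38, due 14, lateness 24
Maximum = 24.
EDD (increasing due date): Job 2 Job 3 Job 4 Job 1.
Job 2: 0→10, due 10, lateness 0
Job 3: 10→21, due 11, lateness 10
Job 4: 21→33, due 14, lateness 19
Job 1: 33→38, due 18, lateness 20
Maximum = 20.
FIFO (arrival order): Job 1 Job 2 Job 3 Job 4.
Job 1: 0→5, due 18, lateness -13
Job 2: 5→15, due 10, lateness 5
Job 3: 15→26, due 11, lateness 15
Job 4: 26→38, due 14, lateness 24
Maximum = 24.
SPT 24, EDD 20, FIFO 24 → minimum 20.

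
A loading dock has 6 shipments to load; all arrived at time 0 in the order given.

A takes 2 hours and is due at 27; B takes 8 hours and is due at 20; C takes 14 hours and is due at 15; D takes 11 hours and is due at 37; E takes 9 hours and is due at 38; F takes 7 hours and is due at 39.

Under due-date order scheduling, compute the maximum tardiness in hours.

EDD (increasing due date): C B A D E F.
C: 0→14, due 15, tardiness 0
B: 14→22, due 20, tardiness 2
A: 22→24, due 27, tardiness 0
D: 24→35, due 37, tardiness 0
E: 35→44, due 38, tardiness 6
F: 44→51, due 39, tardiness 12
Maximum = 12.

12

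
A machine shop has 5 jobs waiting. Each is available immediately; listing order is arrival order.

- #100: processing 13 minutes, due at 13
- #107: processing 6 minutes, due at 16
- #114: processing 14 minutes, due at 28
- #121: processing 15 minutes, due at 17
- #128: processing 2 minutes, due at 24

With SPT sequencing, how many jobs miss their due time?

3

SPT (increasing processing time): #128 #107 #100 #114 #121.
#128: 0→2, due 24, tardiness 0
#107: 2→8, due 16, tardiness 0
#100: 8→21, due 13, tardiness 8
#114: 21→35, due 28, tardiness 7
#121: 35→50, due 17, tardiness 33
Late jobs: 3.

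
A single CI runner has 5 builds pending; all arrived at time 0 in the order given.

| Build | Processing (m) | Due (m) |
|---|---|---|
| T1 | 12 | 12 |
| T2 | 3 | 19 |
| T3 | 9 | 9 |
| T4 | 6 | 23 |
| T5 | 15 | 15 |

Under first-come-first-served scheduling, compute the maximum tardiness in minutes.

FIFO (arrival order): T1 T2 T3 T4 T5.
T1: 0→12, due 12, tardiness 0
T2: 12→15, due 19, tardiness 0
T3: 15→24, due 9, tardiness 15
T4: 24→30, due 23, tardiness 7
T5: 30→45, due 15, tardiness 30
Maximum = 30.

30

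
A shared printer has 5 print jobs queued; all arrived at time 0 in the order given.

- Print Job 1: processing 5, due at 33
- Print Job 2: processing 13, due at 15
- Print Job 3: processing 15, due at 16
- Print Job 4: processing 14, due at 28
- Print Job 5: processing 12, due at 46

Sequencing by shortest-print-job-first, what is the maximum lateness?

43

SPT (increasing processing time): Print Job 1 Print Job 5 Print Job 2 Print Job 4 Print Job 3.
Print Job 1: 0→5, due 33, lateness -28
Print Job 5: 5→17, due 46, lateness -29
Print Job 2: 17→30, due 15, lateness 15
Print Job 4: 30→44, due 28, lateness 16
Print Job 3: 44→59, due 16, lateness 43
Maximum = 43.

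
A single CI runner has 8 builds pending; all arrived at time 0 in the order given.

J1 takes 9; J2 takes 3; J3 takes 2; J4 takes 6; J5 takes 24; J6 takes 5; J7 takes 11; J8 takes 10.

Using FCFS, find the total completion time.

278

FIFO (arrival order): J1 J2 J3 J4 J5 J6 J7 J8.
J1: 0→9
J2: 9→12
J3: 12→14
J4: 14→20
J5: 20→44
J6: 44→49
J7: 49→60
J8: 60→70
Sum = 9+12+14+20+44+49+60+70 = 278.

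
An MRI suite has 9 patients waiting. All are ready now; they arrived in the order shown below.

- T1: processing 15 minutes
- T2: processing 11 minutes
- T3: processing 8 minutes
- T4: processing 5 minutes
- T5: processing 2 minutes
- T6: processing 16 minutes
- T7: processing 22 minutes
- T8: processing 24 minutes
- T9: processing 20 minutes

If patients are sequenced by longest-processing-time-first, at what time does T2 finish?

LPT (decreasing processing time): T8 T7 T9 T6 T1 T2 T3 T4 T5.
T8: 0→24
T7: 24→46
T9: 46→66
T6: 66→82
T1: 82→97
T2: 97→108

108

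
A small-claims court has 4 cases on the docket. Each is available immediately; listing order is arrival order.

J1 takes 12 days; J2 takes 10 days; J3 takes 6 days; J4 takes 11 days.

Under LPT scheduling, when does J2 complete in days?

LPT (decreasing processing time): J1 J4 J2 J3.
J1: 0→12
J4: 12→23
J2: 23→33

33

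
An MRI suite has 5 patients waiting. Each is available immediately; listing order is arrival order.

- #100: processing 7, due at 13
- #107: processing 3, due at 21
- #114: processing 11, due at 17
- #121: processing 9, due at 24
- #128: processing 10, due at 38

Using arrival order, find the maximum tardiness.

FIFO (arrival order): #100 #107 #114 #121 #128.
#100: 0→7, due 13, tardiness 0
#107: 7→10, due 21, tardiness 0
#114: 10→21, due 17, tardiness 4
#121: 21→30, due 24, tardiness 6
#128: 30→40, due 38, tardiness 2
Maximum = 6.

6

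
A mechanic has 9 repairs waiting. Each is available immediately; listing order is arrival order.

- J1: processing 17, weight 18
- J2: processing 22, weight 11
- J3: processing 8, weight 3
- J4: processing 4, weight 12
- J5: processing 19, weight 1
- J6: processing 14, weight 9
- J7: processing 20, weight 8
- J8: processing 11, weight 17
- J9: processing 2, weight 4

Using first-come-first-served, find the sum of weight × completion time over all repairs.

5569

FIFO (arrival order): J1 J2 J3 J4 J5 J6 J7 J8 J9.
J1: finishes 17, weight 18, w·C = 306
J2: finishes 39, weight 11, w·C = 429
J3: finishes 47, weight 3, w·C = 141
J4: finishes 51, weight 12, w·C = 612
J5: finishes 70, weight 1, w·C = 70
J6: finishes 84, weight 9, w·C = 756
J7: finishes 104, weight 8, w·C = 832
J8: finishes 115, weight 17, w·C = 1955
J9: finishes 117, weight 4, w·C = 468
Sum = 306+429+141+612+70+756+832+1955+468 = 5569.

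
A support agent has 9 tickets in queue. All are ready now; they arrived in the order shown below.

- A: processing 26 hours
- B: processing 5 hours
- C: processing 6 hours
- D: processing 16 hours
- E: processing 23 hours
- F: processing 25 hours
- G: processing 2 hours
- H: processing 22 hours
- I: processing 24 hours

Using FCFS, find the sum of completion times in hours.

701

FIFO (arrival order): A B C D E F G H I.
A: 0→26
B: 26→31
C: 31→37
D: 37→53
E: 53→76
F: 76→101
G: 101→103
H: 103→125
I: 125→149
Sum = 26+31+37+53+76+101+103+125+149 = 701.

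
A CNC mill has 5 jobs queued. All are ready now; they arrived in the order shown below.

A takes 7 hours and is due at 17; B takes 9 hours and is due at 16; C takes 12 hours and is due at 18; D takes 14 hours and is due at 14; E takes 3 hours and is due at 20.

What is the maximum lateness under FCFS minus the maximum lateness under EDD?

3

FIFO (arrival order): A B C D E.
A: 0→7, due 17, lateness -10
B: 7→16, due 16, lateness 0
C: 16→28, due 18, lateness 10
D: 28→42, due 14, lateness 28
E: 42→45, due 20, lateness 25
Maximum = 28.
EDD (increasing due date): D B A C E.
D: 0→14, due 14, lateness 0
B: 14→23, due 16, lateness 7
A: 23→30, due 17, lateness 13
C: 30→42, due 18, lateness 24
E: 42→45, due 20, lateness 25
Maximum = 25.
Difference = 28 − 25 = 3.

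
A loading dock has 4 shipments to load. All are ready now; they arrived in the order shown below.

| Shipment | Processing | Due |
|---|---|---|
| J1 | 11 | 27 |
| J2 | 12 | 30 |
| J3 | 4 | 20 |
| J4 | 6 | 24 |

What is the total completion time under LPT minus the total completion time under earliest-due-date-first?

LPT (decreasing processing time): J2 J1 J4 J3.
J2: 0→12
J1: 12→23
J4: 23→29
J3: 29→33
Sum = 12+23+29+33 = 97.
EDD (increasing due date): J3 J4 J1 J2.
J3: 0→4
J4: 4→10
J1: 10→21
J2: 21→33
Sum = 4+10+21+33 = 68.
Difference = 97 − 68 = 29.

29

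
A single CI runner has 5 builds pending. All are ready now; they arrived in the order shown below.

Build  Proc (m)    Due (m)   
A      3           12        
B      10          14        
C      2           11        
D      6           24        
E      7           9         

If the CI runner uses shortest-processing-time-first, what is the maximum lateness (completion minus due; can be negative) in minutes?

SPT (increasing processing time): C A D E B.
C: 0→2, due 11, lateness -9
A: 2→5, due 12, lateness -7
D: 5→11, due 24, lateness -13
E: 11→18, due 9, lateness 9
B: 18→28, due 14, lateness 14
Maximum = 14.

14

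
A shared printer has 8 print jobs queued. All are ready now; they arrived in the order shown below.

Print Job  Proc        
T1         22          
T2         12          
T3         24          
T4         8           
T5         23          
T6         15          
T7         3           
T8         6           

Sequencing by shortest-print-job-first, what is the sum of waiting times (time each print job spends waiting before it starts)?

SPT (increasing processing time): T7 T8 T4 T2 T6 T1 T5 T3.
T7: waits 0, runs 0→3
T8: waits 3, runs 3→9
T4: waits 9, runs 9→17
T2: waits 17, runs 17→29
T6: waits 29, runs 29→44
T1: waits 44, runs 44→66
T5: waits 66, runs 66→89
T3: waits 89, runs 89→113
Sum = 0+3+9+17+29+44+66+89 = 257.

257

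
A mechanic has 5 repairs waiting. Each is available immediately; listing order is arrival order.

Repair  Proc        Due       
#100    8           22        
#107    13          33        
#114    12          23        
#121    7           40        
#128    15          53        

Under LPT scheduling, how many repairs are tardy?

LPT (decreasing processing time): #128 #107 #114 #100 #121.
#128: 0→15, due 53, tardiness 0
#107: 15→28, due 33, tardiness 0
#114: 28→40, due 23, tardiness 17
#100: 40→48, due 22, tardiness 26
#121: 48→55, due 40, tardiness 15
Late repairs: 3.

3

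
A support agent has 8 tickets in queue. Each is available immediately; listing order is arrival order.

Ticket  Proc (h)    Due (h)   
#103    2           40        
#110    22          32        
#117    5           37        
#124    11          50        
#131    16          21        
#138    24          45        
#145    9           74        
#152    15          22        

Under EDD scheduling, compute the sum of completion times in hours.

EDD (increasing due date): #131 #152 #110 #117 #103 #138 #124 #145.
#131: 0→16
#152: 16→31
#110: 31→53
#117: 53→58
#103: 58→60
#138: 60→84
#124: 84→95
#145: 95→104
Sum = 16+31+53+58+60+84+95+104 = 501.

501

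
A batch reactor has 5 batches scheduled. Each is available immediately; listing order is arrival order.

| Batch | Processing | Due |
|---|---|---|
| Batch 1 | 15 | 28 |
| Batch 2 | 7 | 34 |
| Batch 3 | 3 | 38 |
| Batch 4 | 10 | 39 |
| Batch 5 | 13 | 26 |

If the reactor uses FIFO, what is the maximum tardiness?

FIFO (arrival order): Batch 1 Batch 2 Batch 3 Batch 4 Batch 5.
Batch 1: 0→15, due 28, tardiness 0
Batch 2: 15→22, due 34, tardiness 0
Batch 3: 22→25, due 38, tardiness 0
Batch 4: 25→35, due 39, tardiness 0
Batch 5: 35→48, due 26, tardiness 22
Maximum = 22.

22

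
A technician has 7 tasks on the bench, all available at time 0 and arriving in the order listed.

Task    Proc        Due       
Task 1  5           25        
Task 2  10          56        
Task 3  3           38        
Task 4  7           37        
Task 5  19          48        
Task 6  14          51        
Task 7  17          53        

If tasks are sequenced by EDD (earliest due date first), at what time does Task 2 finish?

EDD (increasing due date): Task 1 Task 4 Task 3 Task 5 Task 6 Task 7 Task 2.
Task 1: 0→5
Task 4: 5→12
Task 3: 12→15
Task 5: 15→34
Task 6: 34→48
Task 7: 48→65
Task 2: 65→75

75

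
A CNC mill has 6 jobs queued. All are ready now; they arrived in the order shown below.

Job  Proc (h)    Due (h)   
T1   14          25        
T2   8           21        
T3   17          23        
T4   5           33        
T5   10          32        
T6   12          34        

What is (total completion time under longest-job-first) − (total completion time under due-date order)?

30

LPT (decreasing processing time): T3 T1 T6 T5 T2 T4.
T3: 0→17
T1: 17→31
T6: 31→43
T5: 43→53
T2: 53→61
T4: 61→66
Sum = 17+31+43+53+61+66 = 271.
EDD (increasing due date): T2 T3 T1 T5 T4 T6.
T2: 0→8
T3: 8→25
T1: 25→39
T5: 39→49
T4: 49→54
T6: 54→66
Sum = 8+25+39+49+54+66 = 241.
Difference = 271 − 241 = 30.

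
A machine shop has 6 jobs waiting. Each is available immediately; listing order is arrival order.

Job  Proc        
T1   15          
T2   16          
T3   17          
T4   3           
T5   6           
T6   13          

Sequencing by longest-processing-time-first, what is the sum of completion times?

LPT (decreasing processing time): T3 T2 T1 T6 T5 T4.
T3: 0→17
T2: 17→33
T1: 33→48
T6: 48→61
T5: 61→67
T4: 67→70
Sum = 17+33+48+61+67+70 = 296.

296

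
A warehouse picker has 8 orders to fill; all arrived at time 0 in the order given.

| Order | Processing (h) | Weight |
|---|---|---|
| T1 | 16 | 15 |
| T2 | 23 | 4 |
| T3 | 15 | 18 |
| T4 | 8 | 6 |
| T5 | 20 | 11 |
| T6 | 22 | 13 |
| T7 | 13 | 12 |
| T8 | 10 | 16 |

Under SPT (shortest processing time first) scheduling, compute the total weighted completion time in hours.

SPT (increasing processing time): T4 T8 T7 T3 T1 T5 T6 T2.
T4: finishes 8, weight 6, w·C = 48
T8: finishes 18, weight 16, w·C = 288
T7: finishes 31, weight 12, w·C = 372
T3: finishes 46, weight 18, w·C = 828
T1: finishes 62, weight 15, w·C = 930
T5: finishes 82, weight 11, w·C = 902
T6: finishes 104, weight 13, w·C = 1352
T2: finishes 127, weight 4, w·C = 508
Sum = 48+288+372+828+930+902+1352+508 = 5228.

5228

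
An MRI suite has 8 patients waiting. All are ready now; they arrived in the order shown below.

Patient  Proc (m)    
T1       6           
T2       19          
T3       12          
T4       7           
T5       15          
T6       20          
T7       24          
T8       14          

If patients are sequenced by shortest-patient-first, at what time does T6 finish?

93

SPT (increasing processing time): T1 T4 T3 T8 T5 T2 T6 T7.
T1: 0→6
T4: 6→13
T3: 13→25
T8: 25→39
T5: 39→54
T2: 54→73
T6: 73→93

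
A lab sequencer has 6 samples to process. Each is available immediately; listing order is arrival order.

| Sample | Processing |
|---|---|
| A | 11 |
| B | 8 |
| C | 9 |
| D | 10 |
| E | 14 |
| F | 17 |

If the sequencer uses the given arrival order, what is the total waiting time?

148

FIFO (arrival order): A B C D E F.
A: waits 0, runs 0→11
B: waits 11, runs 11→19
C: waits 19, runs 19→28
D: waits 28, runs 28→38
E: waits 38, runs 38→52
F: waits 52, runs 52→69
Sum = 0+11+19+28+38+52 = 148.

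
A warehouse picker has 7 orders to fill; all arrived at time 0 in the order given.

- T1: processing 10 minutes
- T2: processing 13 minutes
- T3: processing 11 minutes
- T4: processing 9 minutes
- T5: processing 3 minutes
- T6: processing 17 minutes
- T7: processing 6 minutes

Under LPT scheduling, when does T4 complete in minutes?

60

LPT (decreasing processing time): T6 T2 T3 T1 T4 T7 T5.
T6: 0→17
T2: 17→30
T3: 30→41
T1: 41→51
T4: 51→60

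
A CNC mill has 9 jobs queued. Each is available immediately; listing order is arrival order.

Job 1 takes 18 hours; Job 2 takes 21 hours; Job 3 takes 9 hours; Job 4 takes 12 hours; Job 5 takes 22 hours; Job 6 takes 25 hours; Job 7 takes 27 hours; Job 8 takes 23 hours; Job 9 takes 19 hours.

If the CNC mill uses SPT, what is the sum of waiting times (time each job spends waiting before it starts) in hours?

SPT (increasing processing time): Job 3 Job 4 Job 1 Job 9 Job 2 Job 5 Job 8 Job 6 Job 7.
Job 3: waits 0, runs 0→9
Job 4: waits 9, runs 9→21
Job 1: waits 21, runs 21→39
Job 9: waits 39, runs 39→58
Job 2: waits 58, runs 58→79
Job 5: waits 79, runs 79→101
Job 8: waits 101, runs 101→124
Job 6: waits 124, runs 124→149
Job 7: waits 149, runs 149→176
Sum = 0+9+21+39+58+79+101+124+149 = 580.

580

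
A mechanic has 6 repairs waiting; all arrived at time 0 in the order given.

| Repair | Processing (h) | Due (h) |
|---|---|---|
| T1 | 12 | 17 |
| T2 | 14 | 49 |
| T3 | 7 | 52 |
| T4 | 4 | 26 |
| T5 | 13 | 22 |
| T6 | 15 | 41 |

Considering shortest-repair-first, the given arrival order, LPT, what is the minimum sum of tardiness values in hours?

45

SPT (increasing processing time): T4 T3 T1 T5 T2 T6.
T4: 0→4, due 26, tardiness 0
T3: 4→11, due 52, tardiness 0
T1: 11→23, due 17, tardiness 6
T5: 23→36, due 22, tardiness 14
T2: 36→50, due 49, tardiness 1
T6: 50→65, due 41, tardiness 24
Sum = 0+0+6+14+1+24 = 45.
FIFO (arrival order): T1 T2 T3 T4 T5 T6.
T1: 0→12, due 17, tardiness 0
T2: 12→26, due 49, tardiness 0
T3: 26→33, due 52, tardiness 0
T4: 33→37, due 26, tardiness 11
T5: 37→50, due 22, tardiness 28
T6: 50→65, due 41, tardiness 24
Sum = 0+0+0+11+28+24 = 63.
LPT (decreasing processing time): T6 T2 T5 T1 T3 T4.
T6: 0→15, due 41, tardiness 0
T2: 15→29, due 49, tardiness 0
T5: 29→42, due 22, tardiness 20
T1: 42→54, due 17, tardiness 37
T3: 54→61, due 52, tardiness 9
T4: 61→65, due 26, tardiness 39
Sum = 0+0+20+37+9+39 = 105.
SPT 45, FIFO 63, LPT 105 → minimum 45.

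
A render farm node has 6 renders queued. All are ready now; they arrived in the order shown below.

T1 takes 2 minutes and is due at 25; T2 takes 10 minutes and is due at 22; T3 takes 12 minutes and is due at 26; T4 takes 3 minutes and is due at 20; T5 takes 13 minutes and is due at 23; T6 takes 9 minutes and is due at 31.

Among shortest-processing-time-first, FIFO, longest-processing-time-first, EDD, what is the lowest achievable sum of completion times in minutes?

130

SPT (increasing processing time): T1 T4 T6 T2 T3 T5.
T1: 0→2
T4: 2→5
T6: 5→14
T2: 14→24
T3: 24→36
T5: 36→49
Sum = 2+5+14+24+36+49 = 130.
FIFO (arrival order): T1 T2 T3 T4 T5 T6.
T1: 0→2
T2: 2→12
T3: 12→24
T4: 24→27
T5: 27→40
T6: 40→49
Sum = 2+12+24+27+40+49 = 154.
LPT (decreasing processing time): T5 T3 T2 T6 T4 T1.
T5: 0→13
T3: 13→25
T2: 25→35
T6: 35→44
T4: 44→47
T1: 47→49
Sum = 13+25+35+44+47+49 = 213.
EDD (increasing due date): T4 T2 T5 T1 T3 T6.
T4: 0→3
T2: 3→13
T5: 13→26
T1: 26→28
T3: 28→40
T6: 40→49
Sum = 3+13+26+28+40+49 = 159.
SPT 130, FIFO 154, LPT 213, EDD 159 → minimum 130.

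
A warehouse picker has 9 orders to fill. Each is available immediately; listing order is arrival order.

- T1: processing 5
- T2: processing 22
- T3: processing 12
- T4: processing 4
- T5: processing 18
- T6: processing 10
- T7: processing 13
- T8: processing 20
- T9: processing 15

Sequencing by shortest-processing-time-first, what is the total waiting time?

SPT (increasing processing time): T4 T1 T6 T3 T7 T9 T5 T8 T2.
T4: waits 0, runs 0→4
T1: waits 4, runs 4→9
T6: waits 9, runs 9→19
T3: waits 19, runs 19→31
T7: waits 31, runs 31→44
T9: waits 44, runs 44→59
T5: waits 59, runs 59→77
T8: waits 77, runs 77→97
T2: waits 97, runs 97→119
Sum = 0+4+9+19+31+44+59+77+97 = 340.

340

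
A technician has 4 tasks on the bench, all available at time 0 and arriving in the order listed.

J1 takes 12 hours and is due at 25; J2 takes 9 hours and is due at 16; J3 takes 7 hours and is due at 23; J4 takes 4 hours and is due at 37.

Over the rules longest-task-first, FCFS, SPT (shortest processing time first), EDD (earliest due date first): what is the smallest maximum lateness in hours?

LPT (decreasing processing time): J1 J2 J3 J4.
J1: 0→12, due 25, lateness -13
J2: 12→21, due 16, lateness 5
J3: 21→28, due 23, lateness 5
J4: 28→32, due 37, lateness -5
Maximum = 5.
FIFO (arrival order): J1 J2 J3 J4.
J1: 0→12, due 25, lateness -13
J2: 12→21, due 16, lateness 5
J3: 21→28, due 23, lateness 5
J4: 28→32, due 37, lateness -5
Maximum = 5.
SPT (increasing processing time): J4 J3 J2 J1.
J4: 0→4, due 37, lateness -33
J3: 4→11, due 23, lateness -12
J2: 11→20, due 16, lateness 4
J1: 20→32, due 25, lateness 7
Maximum = 7.
EDD (increasing due date): J2 J3 J1 J4.
J2: 0→9, due 16, lateness -7
J3: 9→16, due 23, lateness -7
J1: 16→28, due 25, lateness 3
J4: 28→32, due 37, lateness -5
Maximum = 3.
LPT 5, FIFO 5, SPT 7, EDD 3 → minimum 3.

3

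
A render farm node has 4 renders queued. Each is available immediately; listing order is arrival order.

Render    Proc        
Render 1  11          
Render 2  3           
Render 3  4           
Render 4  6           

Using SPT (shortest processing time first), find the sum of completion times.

SPT (increasing processing time): Render 2 Render 3 Render 4 Render 1.
Render 2: 0→3
Render 3: 3→7
Render 4: 7→13
Render 1: 13→24
Sum = 3+7+13+24 = 47.

47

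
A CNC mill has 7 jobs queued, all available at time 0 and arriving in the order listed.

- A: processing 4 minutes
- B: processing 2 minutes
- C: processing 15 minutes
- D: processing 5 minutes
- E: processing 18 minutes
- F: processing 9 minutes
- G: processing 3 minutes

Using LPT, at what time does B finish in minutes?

LPT (decreasing processing time): E C F D A G B.
E: 0→18
C: 18→33
F: 33→42
D: 42→47
A: 47→51
G: 51→54
B: 54→56

56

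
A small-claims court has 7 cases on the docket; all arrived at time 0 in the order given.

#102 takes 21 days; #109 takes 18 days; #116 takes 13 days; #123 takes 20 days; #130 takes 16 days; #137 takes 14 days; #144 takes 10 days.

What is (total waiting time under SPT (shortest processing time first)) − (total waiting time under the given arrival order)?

-89

SPT (increasing processing time): #144 #116 #137 #130 #109 #123 #102.
#144: waits 0, runs 0→10
#116: waits 10, runs 10→23
#137: waits 23, runs 23→37
#130: waits 37, runs 37→53
#109: waits 53, runs 53→71
#123: waits 71, runs 71→91
#102: waits 91, runs 91→112
Sum = 0+10+23+37+53+71+91 = 285.
FIFO (arrival order): #102 #109 #116 #123 #130 #137 #144.
#102: waits 0, runs 0→21
#109: waits 21, runs 21→39
#116: waits 39, runs 39→52
#123: waits 52, runs 52→72
#130: waits 72, runs 72→88
#137: waits 88, runs 88→102
#144: waits 102, runs 102→112
Sum = 0+21+39+52+72+88+102 = 374.
Difference = 285 − 374 = -89.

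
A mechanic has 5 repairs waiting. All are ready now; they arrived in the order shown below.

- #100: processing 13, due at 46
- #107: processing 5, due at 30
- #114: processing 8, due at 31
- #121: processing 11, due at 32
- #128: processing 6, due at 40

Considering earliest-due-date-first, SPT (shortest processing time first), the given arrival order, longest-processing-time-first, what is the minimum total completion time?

108

EDD (increasing due date): #107 #114 #121 #128 #100.
#107: 0→5
#114: 5→13
#121: 13→24
#128: 24→30
#100: 30→43
Sum = 5+13+24+30+43 = 115.
SPT (increasing processing time): #107 #128 #114 #121 #100.
#107: 0→5
#128: 5→11
#114: 11→19
#121: 19→30
#100: 30→43
Sum = 5+11+19+30+43 = 108.
FIFO (arrival order): #100 #107 #114 #121 #128.
#100: 0→13
#107: 13→18
#114: 18→26
#121: 26→37
#128: 37→43
Sum = 13+18+26+37+43 = 137.
LPT (decreasing processing time): #100 #121 #114 #128 #107.
#100: 0→13
#121: 13→24
#114: 24→32
#128: 32→38
#107: 38→43
Sum = 13+24+32+38+43 = 150.
EDD 115, SPT 108, FIFO 137, LPT 150 → minimum 108.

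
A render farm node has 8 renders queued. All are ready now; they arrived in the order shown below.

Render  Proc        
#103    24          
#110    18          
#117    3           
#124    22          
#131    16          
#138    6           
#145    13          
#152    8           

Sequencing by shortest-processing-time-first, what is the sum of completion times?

SPT (increasing processing time): #117 #138 #152 #145 #131 #110 #124 #103.
#117: 0→3
#138: 3→9
#152: 9→17
#145: 17→30
#131: 30→46
#110: 46→64
#124: 64→86
#103: 86→110
Sum = 3+9+17+30+46+64+86+110 = 365.

365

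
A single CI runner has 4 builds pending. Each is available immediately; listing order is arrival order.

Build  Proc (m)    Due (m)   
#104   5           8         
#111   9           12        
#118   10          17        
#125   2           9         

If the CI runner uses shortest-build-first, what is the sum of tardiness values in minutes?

13

SPT (increasing processing time): #125 #104 #111 #118.
#125: 0→2, due 9, tardiness 0
#104: 2→7, due 8, tardiness 0
#111: 7→16, due 12, tardiness 4
#118: 16→26, due 17, tardiness 9
Sum = 0+0+4+9 = 13.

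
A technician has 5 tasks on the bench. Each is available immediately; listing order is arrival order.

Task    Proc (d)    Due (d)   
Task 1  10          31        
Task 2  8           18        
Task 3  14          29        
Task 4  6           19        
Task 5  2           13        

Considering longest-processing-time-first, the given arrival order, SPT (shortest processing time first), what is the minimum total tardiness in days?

11

LPT (decreasing processing time): Task 3 Task 1 Task 2 Task 4 Task 5.
Task 3: 0→14, due 29, tardiness 0
Task 1: 14→24, due 31, tardiness 0
Task 2: 24→32, due 18, tardiness 14
Task 4: 32→38, due 19, tardiness 19
Task 5: 38→40, due 13, tardiness 27
Sum = 0+0+14+19+27 = 60.
FIFO (arrival order): Task 1 Task 2 Task 3 Task 4 Task 5.
Task 1: 0→10, due 31, tardiness 0
Task 2: 10→18, due 18, tardiness 0
Task 3: 18→32, due 29, tardiness 3
Task 4: 32→38, due 19, tardiness 19
Task 5: 38→40, due 13, tardiness 27
Sum = 0+0+3+19+27 = 49.
SPT (increasing processing time): Task 5 Task 4 Task 2 Task 1 Task 3.
Task 5: 0→2, due 13, tardiness 0
Task 4: 2→8, due 19, tardiness 0
Task 2: 8→16, due 18, tardiness 0
Task 1: 16→26, due 31, tardiness 0
Task 3: 26→40, due 29, tardiness 11
Sum = 0+0+0+0+11 = 11.
LPT 60, FIFO 49, SPT 11 → minimum 11.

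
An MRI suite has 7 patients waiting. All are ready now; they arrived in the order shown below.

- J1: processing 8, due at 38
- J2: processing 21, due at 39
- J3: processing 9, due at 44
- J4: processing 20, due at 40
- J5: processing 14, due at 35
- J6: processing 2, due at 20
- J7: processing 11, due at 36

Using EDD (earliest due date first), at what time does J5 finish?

EDD (increasing due date): J6 J5 J7 J1 J2 J4 J3.
J6: 0→2
J5: 2→16

16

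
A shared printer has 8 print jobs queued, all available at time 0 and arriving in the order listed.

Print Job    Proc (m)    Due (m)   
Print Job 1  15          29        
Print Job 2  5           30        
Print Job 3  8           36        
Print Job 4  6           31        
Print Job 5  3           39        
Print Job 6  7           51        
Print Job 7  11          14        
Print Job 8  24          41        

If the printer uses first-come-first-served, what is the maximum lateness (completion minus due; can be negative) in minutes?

FIFO (arrival order): Print Job 1 Print Job 2 Print Job 3 Print Job 4 Print Job 5 Print Job 6 Print Job 7 Print Job 8.
Print Job 1: 0→15, due 29, lateness -14
Print Job 2: 15→20, due 30, lateness -10
Print Job 3: 20→28, due 36, lateness -8
Print Job 4: 28→34, due 31, lateness 3
Print Job 5: 34→37, due 39, lateness -2
Print Job 6: 37→44, due 51, lateness -7
Print Job 7: 44→55, due 14, lateness 41
Print Job 8: 55→79, due 41, lateness 38
Maximum = 41.

41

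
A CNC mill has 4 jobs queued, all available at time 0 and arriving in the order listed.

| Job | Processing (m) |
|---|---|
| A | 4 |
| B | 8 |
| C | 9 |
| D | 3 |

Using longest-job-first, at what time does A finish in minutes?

21

LPT (decreasing processing time): C B A D.
C: 0→9
B: 9→17
A: 17→21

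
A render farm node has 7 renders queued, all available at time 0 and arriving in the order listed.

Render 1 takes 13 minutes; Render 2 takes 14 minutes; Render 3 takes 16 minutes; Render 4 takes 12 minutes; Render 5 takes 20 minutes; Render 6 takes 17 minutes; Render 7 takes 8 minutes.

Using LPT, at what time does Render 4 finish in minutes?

92

LPT (decreasing processing time): Render 5 Render 6 Render 3 Render 2 Render 1 Render 4 Render 7.
Render 5: 0→20
Render 6: 20→37
Render 3: 37→53
Render 2: 53→67
Render 1: 67→80
Render 4: 80→92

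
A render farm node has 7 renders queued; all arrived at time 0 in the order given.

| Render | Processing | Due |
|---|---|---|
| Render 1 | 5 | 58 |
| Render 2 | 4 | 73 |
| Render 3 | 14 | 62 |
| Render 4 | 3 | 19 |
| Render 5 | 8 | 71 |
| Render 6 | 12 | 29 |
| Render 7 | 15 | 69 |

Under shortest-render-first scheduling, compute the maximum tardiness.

3

SPT (increasing processing time): Render 4 Render 2 Render 1 Render 5 Render 6 Render 3 Render 7.
Render 4: 0→3, due 19, tardiness 0
Render 2: 3→7, due 73, tardiness 0
Render 1: 7→12, due 58, tardiness 0
Render 5: 12→20, due 71, tardiness 0
Render 6: 20→32, due 29, tardiness 3
Render 3: 32→46, due 62, tardiness 0
Render 7: 46→61, due 69, tardiness 0
Maximum = 3.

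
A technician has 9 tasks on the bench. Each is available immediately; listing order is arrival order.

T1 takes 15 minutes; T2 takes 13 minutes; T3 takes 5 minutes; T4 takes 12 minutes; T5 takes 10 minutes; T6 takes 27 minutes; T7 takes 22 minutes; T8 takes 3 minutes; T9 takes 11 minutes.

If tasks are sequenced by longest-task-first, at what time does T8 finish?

118

LPT (decreasing processing time): T6 T7 T1 T2 T4 T9 T5 T3 T8.
T6: 0→27
T7: 27→49
T1: 49→64
T2: 64→77
T4: 77→89
T9: 89→100
T5: 100→110
T3: 110→115
T8: 115→118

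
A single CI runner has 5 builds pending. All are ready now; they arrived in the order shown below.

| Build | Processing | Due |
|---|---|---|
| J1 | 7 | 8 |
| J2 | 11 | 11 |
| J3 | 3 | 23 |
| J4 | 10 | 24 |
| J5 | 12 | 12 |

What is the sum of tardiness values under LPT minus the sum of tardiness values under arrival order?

28

LPT (decreasing processing time): J5 J2 J4 J1 J3.
J5: 0→12, due 12, tardiness 0
J2: 12→23, due 11, tardiness 12
J4: 23→33, due 24, tardiness 9
J1: 33→40, due 8, tardiness 32
J3: 40→43, due 23, tardiness 20
Sum = 0+12+9+32+20 = 73.
FIFO (arrival order): J1 J2 J3 J4 J5.
J1: 0→7, due 8, tardiness 0
J2: 7→18, due 11, tardiness 7
J3: 18→21, due 23, tardiness 0
J4: 21→31, due 24, tardiness 7
J5: 31→43, due 12, tardiness 31
Sum = 0+7+0+7+31 = 45.
Difference = 73 − 45 = 28.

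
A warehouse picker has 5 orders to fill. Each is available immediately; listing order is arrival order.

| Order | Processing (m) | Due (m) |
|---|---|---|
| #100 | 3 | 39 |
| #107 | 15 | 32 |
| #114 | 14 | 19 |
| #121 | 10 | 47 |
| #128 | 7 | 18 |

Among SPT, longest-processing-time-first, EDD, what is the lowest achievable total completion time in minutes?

116

SPT (increasing processing time): #100 #128 #121 #114 #107.
#100: 0→3
#128: 3→10
#121: 10→20
#114: 20→34
#107: 34→49
Sum = 3+10+20+34+49 = 116.
LPT (decreasing processing time): #107 #114 #121 #128 #100.
#107: 0→15
#114: 15→29
#121: 29→39
#128: 39→46
#100: 46→49
Sum = 15+29+39+46+49 = 178.
EDD (increasing due date): #128 #114 #107 #100 #121.
#128: 0→7
#114: 7→21
#107: 21→36
#100: 36→39
#121: 39→49
Sum = 7+21+36+39+49 = 152.
SPT 116, LPT 178, EDD 152 → minimum 116.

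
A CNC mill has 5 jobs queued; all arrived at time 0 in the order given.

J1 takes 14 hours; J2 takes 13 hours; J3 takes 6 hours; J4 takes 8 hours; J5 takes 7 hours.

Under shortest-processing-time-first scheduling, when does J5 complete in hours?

SPT (increasing processing time): J3 J5 J4 J2 J1.
J3: 0→6
J5: 6→13

13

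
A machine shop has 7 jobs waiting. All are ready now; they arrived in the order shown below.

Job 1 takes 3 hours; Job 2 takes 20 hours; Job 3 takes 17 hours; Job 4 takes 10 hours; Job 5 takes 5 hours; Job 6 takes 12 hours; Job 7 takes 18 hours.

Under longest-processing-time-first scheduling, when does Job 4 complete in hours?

LPT (decreasing processing time): Job 2 Job 7 Job 3 Job 6 Job 4 Job 5 Job 1.
Job 2: 0→20
Job 7: 20→38
Job 3: 38→55
Job 6: 55→67
Job 4: 67→77

77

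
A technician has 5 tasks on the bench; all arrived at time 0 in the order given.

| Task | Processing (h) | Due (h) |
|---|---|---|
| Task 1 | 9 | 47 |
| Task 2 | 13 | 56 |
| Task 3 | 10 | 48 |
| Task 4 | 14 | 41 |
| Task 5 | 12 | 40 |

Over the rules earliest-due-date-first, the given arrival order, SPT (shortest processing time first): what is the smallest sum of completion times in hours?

161

EDD (increasing due date): Task 5 Task 4 Task 1 Task 3 Task 2.
Task 5: 0→12
Task 4: 12→26
Task 1: 26→35
Task 3: 35→45
Task 2: 45→58
Sum = 12+26+35+45+58 = 176.
FIFO (arrival order): Task 1 Task 2 Task 3 Task 4 Task 5.
Task 1: 0→9
Task 2: 9→22
Task 3: 22→32
Task 4: 32→46
Task 5: 46→58
Sum = 9+22+32+46+58 = 167.
SPT (increasing processing time): Task 1 Task 3 Task 5 Task 2 Task 4.
Task 1: 0→9
Task 3: 9→19
Task 5: 19→31
Task 2: 31→44
Task 4: 44→58
Sum = 9+19+31+44+58 = 161.
EDD 176, FIFO 167, SPT 161 → minimum 161.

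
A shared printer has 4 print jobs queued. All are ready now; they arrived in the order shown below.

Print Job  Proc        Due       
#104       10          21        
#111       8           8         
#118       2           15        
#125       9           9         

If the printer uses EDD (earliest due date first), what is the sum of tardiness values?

20

EDD (increasing due date): #111 #125 #118 #104.
#111: 0→8, due 8, tardiness 0
#125: 8→17, due 9, tardiness 8
#118: 17→19, due 15, tardiness 4
#104: 19→29, due 21, tardiness 8
Sum = 0+8+4+8 = 20.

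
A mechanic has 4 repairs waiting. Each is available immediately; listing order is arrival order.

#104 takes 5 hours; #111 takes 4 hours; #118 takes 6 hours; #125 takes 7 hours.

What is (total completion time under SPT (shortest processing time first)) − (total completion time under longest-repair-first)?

-10

SPT (increasing processing time): #111 #104 #118 #125.
#111: 0→4
#104: 4→9
#118: 9→15
#125: 15→22
Sum = 4+9+15+22 = 50.
LPT (decreasing processing time): #125 #118 #104 #111.
#125: 0→7
#118: 7→13
#104: 13→18
#111: 18→22
Sum = 7+13+18+22 = 60.
Difference = 50 − 60 = -10.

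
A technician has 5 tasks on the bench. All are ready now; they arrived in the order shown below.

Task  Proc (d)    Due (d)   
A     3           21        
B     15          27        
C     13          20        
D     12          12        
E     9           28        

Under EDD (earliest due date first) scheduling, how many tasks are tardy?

EDD (increasing due date): D C A B E.
D: 0→12, due 12, tardiness 0
C: 12→25, due 20, tardiness 5
A: 25→28, due 21, tardiness 7
B: 28→43, due 27, tardiness 16
E: 43→52, due 28, tardiness 24
Late tasks: 4.

4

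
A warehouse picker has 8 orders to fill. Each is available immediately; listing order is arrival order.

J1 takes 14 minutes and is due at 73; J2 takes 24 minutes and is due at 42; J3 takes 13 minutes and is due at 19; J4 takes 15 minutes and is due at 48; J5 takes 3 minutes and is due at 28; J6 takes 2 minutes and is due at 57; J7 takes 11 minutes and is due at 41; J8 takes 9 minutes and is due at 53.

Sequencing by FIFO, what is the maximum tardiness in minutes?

FIFO (arrival order): J1 J2 J3 J4 J5 J6 J7 J8.
J1: 0→14, due 73, tardiness 0
J2: 14→38, due 42, tardiness 0
J3: 38→51, due 19, tardiness 32
J4: 51→66, due 48, tardiness 18
J5: 66→69, due 28, tardiness 41
J6: 69→71, due 57, tardiness 14
J7: 71→82, due 41, tardiness 41
J8: 82→91, due 53, tardiness 38
Maximum = 41.

41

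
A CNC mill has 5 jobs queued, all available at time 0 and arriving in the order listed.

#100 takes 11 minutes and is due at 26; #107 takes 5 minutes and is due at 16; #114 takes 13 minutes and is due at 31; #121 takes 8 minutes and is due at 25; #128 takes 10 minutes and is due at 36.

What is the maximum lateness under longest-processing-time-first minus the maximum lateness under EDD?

LPT (decreasing processing time): #114 #100 #128 #121 #107.
#114: 0→13, due 31, lateness -18
#100: 13→24, due 26, lateness -2
#128: 24→34, due 36, lateness -2
#121: 34→42, due 25, lateness 17
#107: 42→47, due 16, lateness 31
Maximum = 31.
EDD (increasing due date): #107 #121 #100 #114 #128.
#107: 0→5, due 16, lateness -11
#121: 5→13, due 25, lateness -12
#100: 13→24, due 26, lateness -2
#114: 24→37, due 31, lateness 6
#128: 37→47, due 36, lateness 11
Maximum = 11.
Difference = 31 − 11 = 20.

20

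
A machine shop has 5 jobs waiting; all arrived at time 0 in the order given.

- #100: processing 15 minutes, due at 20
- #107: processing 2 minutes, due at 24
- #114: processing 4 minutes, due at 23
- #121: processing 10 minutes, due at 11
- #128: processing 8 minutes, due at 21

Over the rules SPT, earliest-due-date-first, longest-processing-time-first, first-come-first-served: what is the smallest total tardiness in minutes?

SPT (increasing processing time): #107 #114 #128 #121 #100.
#107: 0→2, due 24, tardiness 0
#114: 2→6, due 23, tardiness 0
#128: 6→14, due 21, tardiness 0
#121: 14→24, due 11, tardiness 13
#100: 24→39, due 20, tardiness 19
Sum = 0+0+0+13+19 = 32.
EDD (increasing due date): #121 #100 #128 #114 #107.
#121: 0→10, due 11, tardiness 0
#100: 10→25, due 20, tardiness 5
#128: 25→33, due 21, tardiness 12
#114: 33→37, due 23, tardiness 14
#107: 37→39, due 24, tardiness 15
Sum = 0+5+12+14+15 = 46.
LPT (decreasing processing time): #100 #121 #128 #114 #107.
#100: 0→15, due 20, tardiness 0
#121: 15→25, due 11, tardiness 14
#128: 25→33, due 21, tardiness 12
#114: 33→37, due 23, tardiness 14
#107: 37→39, due 24, tardiness 15
Sum = 0+14+12+14+15 = 55.
FIFO (arrival order): #100 #107 #114 #121 #128.
#100: 0→15, due 20, tardiness 0
#107: 15→17, due 24, tardiness 0
#114: 17→21, due 23, tardiness 0
#121: 21→31, due 11, tardiness 20
#128: 31→39, due 21, tardiness 18
Sum = 0+0+0+20+18 = 38.
SPT 32, EDD 46, LPT 55, FIFO 38 → minimum 32.

32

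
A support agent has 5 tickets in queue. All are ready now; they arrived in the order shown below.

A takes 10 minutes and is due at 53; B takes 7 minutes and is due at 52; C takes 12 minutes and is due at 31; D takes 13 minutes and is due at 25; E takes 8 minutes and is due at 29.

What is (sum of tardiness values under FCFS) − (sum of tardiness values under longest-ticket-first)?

24

FIFO (arrival order): A B C D E.
A: 0→10, due 53, tardiness 0
B: 10→17, due 52, tardiness 0
C: 17→29, due 31, tardiness 0
D: 29→42, due 25, tardiness 17
E: 42→50, due 29, tardiness 21
Sum = 0+0+0+17+21 = 38.
LPT (decreasing processing time): D C A E B.
D: 0→13, due 25, tardiness 0
C: 13→25, due 31, tardiness 0
A: 25→35, due 53, tardiness 0
E: 35→43, due 29, tardiness 14
B: 43→50, due 52, tardiness 0
Sum = 0+0+0+14+0 = 14.
Difference = 38 − 14 = 24.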